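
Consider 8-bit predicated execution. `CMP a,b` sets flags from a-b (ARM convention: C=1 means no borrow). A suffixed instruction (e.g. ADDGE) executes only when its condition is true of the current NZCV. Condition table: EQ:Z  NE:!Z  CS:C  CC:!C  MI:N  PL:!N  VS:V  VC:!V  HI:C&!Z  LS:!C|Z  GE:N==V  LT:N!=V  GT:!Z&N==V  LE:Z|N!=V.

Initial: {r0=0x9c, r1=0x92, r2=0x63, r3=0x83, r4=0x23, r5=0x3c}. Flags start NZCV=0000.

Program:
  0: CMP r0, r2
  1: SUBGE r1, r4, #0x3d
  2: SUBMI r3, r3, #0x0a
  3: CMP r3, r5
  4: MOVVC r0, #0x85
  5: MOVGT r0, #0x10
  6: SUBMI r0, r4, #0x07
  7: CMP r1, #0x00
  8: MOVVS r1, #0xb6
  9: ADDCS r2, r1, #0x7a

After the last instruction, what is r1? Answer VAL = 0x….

VAL = 0x92

[0] flags=0011 → (cmp)
[1] flags=0011 GE?F → skip
[2] flags=0011 MI?F → skip
[3] flags=0011 → (cmp)
[4] flags=0011 VC?F → skip
[5] flags=0011 GT?F → skip
[6] flags=0011 MI?F → skip
[7] flags=1010 → (cmp)
[8] flags=1010 VS?F → skip
[9] flags=1010 CS?T → r2=0x0c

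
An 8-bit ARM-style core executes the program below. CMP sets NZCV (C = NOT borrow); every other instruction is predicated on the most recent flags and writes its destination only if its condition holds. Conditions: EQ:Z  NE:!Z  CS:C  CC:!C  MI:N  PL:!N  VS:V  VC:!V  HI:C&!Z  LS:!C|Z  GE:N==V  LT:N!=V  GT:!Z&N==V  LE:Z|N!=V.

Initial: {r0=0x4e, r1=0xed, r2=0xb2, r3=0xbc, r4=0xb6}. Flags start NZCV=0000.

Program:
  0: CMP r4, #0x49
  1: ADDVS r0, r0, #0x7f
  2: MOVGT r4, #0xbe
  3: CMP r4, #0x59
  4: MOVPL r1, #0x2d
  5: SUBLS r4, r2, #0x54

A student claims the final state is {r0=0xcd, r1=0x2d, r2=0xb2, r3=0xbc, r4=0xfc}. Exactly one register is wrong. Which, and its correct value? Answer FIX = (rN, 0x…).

0: ✓ CMP  NZCV=0011
1: ✓ ADDVS  r0←0xcd
2: · MOVGT
3: ✓ CMP  NZCV=0011
4: ✓ MOVPL  r1←0x2d
5: · SUBLS

FIX = (r4, 0xb6)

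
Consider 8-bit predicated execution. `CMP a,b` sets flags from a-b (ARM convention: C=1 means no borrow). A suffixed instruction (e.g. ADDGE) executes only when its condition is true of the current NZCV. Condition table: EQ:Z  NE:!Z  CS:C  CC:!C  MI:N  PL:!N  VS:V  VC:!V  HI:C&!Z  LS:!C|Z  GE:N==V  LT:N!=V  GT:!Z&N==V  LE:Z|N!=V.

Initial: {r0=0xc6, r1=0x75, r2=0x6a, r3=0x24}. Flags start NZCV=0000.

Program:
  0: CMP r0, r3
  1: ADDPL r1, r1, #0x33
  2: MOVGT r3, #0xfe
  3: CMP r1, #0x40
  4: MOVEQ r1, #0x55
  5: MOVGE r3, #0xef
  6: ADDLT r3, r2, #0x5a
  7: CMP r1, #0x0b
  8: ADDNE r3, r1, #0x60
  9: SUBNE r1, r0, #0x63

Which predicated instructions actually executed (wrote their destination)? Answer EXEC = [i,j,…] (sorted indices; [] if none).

EXEC = [5,8,9]

0: ✓ CMP  NZCV=1010
1: · ADDPL
2: · MOVGT
3: ✓ CMP  NZCV=0010
4: · MOVEQ
5: ✓ MOVGE  r3←0xef
6: · ADDLT
7: ✓ CMP  NZCV=0010
8: ✓ ADDNE  r3←0xd5
9: ✓ SUBNE  r1←0x63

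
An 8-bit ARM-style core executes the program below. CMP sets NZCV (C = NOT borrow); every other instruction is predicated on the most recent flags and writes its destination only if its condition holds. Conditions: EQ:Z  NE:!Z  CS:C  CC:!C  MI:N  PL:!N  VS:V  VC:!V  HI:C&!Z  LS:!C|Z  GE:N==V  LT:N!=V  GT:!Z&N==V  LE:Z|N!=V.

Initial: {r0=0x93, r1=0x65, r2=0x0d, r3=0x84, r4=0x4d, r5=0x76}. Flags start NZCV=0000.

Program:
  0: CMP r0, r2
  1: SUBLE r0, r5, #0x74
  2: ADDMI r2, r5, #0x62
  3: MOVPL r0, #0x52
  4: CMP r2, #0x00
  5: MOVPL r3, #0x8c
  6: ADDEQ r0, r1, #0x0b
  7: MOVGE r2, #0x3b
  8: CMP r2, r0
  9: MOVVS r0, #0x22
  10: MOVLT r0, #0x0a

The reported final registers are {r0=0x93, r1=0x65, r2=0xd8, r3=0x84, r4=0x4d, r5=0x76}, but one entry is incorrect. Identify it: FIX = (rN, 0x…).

FIX = (r0, 0x0a)

0: ✓ CMP  NZCV=1010
1: ✓ SUBLE  r0←0x02
2: ✓ ADDMI  r2←0xd8
3: · MOVPL
4: ✓ CMP  NZCV=1010
5: · MOVPL
6: · ADDEQ
7: · MOVGE
8: ✓ CMP  NZCV=1010
9: · MOVVS
10: ✓ MOVLT  r0←0x0a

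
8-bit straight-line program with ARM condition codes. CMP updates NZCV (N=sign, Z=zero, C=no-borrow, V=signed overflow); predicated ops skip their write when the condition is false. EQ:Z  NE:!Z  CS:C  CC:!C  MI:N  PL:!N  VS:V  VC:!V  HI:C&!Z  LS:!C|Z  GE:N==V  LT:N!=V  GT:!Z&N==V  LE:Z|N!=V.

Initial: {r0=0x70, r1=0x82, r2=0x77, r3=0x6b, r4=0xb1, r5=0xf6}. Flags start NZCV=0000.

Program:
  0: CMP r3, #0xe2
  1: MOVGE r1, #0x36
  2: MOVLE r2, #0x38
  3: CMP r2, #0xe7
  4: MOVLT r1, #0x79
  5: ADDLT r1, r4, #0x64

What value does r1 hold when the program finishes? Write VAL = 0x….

VAL = 0x36

[0] flags=1001 → (cmp)
[1] flags=1001 GE?T → r1=0x36
[2] flags=1001 LE?F → skip
[3] flags=1001 → (cmp)
[4] flags=1001 LT?F → skip
[5] flags=1001 LT?F → skip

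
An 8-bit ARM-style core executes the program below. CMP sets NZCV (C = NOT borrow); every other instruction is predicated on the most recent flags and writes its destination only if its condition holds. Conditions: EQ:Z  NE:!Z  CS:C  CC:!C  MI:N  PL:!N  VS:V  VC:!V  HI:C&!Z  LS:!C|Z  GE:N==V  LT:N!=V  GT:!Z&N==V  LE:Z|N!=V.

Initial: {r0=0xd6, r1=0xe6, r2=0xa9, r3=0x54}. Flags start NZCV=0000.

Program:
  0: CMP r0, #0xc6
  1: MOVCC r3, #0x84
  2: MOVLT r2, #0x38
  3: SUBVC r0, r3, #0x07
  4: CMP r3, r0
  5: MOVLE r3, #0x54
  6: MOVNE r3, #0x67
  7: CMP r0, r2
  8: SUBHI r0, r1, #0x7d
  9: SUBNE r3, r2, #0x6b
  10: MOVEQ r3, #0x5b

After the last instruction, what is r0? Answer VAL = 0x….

0: ✓ CMP  NZCV=0010
1: · MOVCC
2: · MOVLT
3: ✓ SUBVC  r0←0x4d
4: ✓ CMP  NZCV=0010
5: · MOVLE
6: ✓ MOVNE  r3←0x67
7: ✓ CMP  NZCV=1001
8: · SUBHI
9: ✓ SUBNE  r3←0x3e
10: · MOVEQ

VAL = 0x4d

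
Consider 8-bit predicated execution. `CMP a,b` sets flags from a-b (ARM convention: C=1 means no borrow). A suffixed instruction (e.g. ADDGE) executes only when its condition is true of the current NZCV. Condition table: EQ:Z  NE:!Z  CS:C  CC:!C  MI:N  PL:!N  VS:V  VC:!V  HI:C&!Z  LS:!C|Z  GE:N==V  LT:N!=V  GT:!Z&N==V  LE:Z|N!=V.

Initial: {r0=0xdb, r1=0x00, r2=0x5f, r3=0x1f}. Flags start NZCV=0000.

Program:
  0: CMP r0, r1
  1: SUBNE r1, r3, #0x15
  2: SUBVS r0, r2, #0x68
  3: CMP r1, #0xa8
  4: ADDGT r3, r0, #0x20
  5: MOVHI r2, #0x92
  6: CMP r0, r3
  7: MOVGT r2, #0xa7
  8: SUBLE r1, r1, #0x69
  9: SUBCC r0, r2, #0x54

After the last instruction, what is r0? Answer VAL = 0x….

VAL = 0x0b

[0] flags=1010 → (cmp)
[1] flags=1010 NE?T → r1=0x0a
[2] flags=1010 VS?F → skip
[3] flags=0000 → (cmp)
[4] flags=0000 GT?T → r3=0xfb
[5] flags=0000 HI?F → skip
[6] flags=1000 → (cmp)
[7] flags=1000 GT?F → skip
[8] flags=1000 LE?T → r1=0xa1
[9] flags=1000 CC?T → r0=0x0b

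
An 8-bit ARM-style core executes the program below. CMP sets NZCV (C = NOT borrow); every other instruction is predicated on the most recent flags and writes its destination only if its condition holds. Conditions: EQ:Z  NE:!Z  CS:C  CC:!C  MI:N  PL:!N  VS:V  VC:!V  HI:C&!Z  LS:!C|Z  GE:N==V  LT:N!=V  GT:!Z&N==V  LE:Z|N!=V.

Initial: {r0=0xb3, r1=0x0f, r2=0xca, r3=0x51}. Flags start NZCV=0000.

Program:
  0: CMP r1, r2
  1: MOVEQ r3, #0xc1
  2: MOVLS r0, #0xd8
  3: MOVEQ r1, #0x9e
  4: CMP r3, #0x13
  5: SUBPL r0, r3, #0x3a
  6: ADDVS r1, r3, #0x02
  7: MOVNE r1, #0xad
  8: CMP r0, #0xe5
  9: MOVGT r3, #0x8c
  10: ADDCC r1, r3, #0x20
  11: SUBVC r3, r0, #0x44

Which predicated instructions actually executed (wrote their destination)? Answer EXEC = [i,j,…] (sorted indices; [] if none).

EXEC = [2,5,7,9,10,11]

0: ✓ CMP  NZCV=0000
1: · MOVEQ
2: ✓ MOVLS  r0←0xd8
3: · MOVEQ
4: ✓ CMP  NZCV=0010
5: ✓ SUBPL  r0←0x17
6: · ADDVS
7: ✓ MOVNE  r1←0xad
8: ✓ CMP  NZCV=0000
9: ✓ MOVGT  r3←0x8c
10: ✓ ADDCC  r1←0xac
11: ✓ SUBVC  r3←0xd3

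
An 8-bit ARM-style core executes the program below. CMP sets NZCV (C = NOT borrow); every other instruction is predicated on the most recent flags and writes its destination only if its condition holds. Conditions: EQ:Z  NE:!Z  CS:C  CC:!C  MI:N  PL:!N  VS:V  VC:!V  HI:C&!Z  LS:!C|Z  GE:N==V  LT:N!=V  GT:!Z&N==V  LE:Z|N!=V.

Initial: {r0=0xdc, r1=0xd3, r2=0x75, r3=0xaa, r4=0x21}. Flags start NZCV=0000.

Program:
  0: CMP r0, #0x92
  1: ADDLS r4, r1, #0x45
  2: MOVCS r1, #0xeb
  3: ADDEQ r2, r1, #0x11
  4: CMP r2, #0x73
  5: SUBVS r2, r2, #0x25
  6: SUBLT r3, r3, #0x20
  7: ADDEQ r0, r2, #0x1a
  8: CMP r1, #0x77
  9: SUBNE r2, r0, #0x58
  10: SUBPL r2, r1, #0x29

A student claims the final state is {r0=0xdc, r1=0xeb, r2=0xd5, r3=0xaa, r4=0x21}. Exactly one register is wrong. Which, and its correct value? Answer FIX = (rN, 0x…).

0: ✓ CMP  NZCV=0010
1: · ADDLS
2: ✓ MOVCS  r1←0xeb
3: · ADDEQ
4: ✓ CMP  NZCV=0010
5: · SUBVS
6: · SUBLT
7: · ADDEQ
8: ✓ CMP  NZCV=0011
9: ✓ SUBNE  r2←0x84
10: ✓ SUBPL  r2←0xc2

FIX = (r2, 0xc2)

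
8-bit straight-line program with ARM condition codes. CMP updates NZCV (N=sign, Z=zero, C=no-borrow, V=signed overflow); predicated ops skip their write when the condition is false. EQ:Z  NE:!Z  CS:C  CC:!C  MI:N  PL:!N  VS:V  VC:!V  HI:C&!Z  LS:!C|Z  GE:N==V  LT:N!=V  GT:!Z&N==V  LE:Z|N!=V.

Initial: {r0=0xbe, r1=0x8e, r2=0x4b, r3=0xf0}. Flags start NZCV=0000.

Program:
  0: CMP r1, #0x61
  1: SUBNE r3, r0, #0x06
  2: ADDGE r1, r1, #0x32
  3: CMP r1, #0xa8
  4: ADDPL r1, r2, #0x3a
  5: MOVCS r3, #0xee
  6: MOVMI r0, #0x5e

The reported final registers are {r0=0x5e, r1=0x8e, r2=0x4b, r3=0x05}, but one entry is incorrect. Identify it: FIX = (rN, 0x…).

0: ✓ CMP  NZCV=0011
1: ✓ SUBNE  r3←0xb8
2: · ADDGE
3: ✓ CMP  NZCV=1000
4: · ADDPL
5: · MOVCS
6: ✓ MOVMI  r0←0x5e

FIX = (r3, 0xb8)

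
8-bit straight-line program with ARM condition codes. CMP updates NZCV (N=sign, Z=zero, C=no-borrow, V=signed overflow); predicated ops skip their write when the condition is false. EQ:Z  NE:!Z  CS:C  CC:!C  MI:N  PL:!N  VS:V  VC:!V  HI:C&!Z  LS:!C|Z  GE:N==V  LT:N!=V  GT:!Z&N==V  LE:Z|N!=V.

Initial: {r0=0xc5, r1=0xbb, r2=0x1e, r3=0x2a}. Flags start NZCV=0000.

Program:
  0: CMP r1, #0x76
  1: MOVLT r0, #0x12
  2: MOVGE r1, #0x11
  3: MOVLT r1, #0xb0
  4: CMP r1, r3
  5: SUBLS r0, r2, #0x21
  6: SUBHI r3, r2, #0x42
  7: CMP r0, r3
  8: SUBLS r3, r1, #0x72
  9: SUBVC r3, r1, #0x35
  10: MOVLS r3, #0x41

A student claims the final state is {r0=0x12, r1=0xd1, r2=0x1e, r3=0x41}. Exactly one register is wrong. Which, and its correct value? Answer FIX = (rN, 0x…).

[0] flags=0011 → (cmp)
[1] flags=0011 LT?T → r0=0x12
[2] flags=0011 GE?F → skip
[3] flags=0011 LT?T → r1=0xb0
[4] flags=1010 → (cmp)
[5] flags=1010 LS?F → skip
[6] flags=1010 HI?T → r3=0xdc
[7] flags=0000 → (cmp)
[8] flags=0000 LS?T → r3=0x3e
[9] flags=0000 VC?T → r3=0x7b
[10] flags=0000 LS?T → r3=0x41

FIX = (r1, 0xb0)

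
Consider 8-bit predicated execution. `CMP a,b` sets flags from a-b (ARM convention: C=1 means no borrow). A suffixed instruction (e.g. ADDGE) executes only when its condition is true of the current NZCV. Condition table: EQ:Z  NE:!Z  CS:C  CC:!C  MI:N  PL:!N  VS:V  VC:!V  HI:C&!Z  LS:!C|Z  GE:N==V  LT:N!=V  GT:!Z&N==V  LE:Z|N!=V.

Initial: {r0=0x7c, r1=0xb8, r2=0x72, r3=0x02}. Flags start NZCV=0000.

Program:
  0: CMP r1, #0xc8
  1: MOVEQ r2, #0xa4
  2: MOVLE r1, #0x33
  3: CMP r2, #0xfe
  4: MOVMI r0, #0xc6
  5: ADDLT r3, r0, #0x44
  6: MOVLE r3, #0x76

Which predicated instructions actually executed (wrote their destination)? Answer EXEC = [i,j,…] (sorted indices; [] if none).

EXEC = [2]

[0] flags=1000 → (cmp)
[1] flags=1000 EQ?F → skip
[2] flags=1000 LE?T → r1=0x33
[3] flags=0000 → (cmp)
[4] flags=0000 MI?F → skip
[5] flags=0000 LT?F → skip
[6] flags=0000 LE?F → skip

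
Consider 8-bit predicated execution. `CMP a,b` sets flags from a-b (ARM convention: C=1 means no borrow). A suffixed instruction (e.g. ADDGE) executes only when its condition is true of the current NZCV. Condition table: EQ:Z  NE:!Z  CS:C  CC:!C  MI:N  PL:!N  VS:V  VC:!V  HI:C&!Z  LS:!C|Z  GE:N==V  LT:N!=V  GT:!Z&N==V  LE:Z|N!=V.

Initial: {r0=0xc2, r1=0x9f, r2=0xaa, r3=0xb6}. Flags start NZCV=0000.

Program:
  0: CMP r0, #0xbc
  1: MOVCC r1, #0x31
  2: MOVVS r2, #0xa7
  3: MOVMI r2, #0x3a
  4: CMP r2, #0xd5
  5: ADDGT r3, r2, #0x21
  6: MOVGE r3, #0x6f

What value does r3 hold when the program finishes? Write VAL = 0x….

0: ✓ CMP  NZCV=0010
1: · MOVCC
2: · MOVVS
3: · MOVMI
4: ✓ CMP  NZCV=1000
5: · ADDGT
6: · MOVGE

VAL = 0xb6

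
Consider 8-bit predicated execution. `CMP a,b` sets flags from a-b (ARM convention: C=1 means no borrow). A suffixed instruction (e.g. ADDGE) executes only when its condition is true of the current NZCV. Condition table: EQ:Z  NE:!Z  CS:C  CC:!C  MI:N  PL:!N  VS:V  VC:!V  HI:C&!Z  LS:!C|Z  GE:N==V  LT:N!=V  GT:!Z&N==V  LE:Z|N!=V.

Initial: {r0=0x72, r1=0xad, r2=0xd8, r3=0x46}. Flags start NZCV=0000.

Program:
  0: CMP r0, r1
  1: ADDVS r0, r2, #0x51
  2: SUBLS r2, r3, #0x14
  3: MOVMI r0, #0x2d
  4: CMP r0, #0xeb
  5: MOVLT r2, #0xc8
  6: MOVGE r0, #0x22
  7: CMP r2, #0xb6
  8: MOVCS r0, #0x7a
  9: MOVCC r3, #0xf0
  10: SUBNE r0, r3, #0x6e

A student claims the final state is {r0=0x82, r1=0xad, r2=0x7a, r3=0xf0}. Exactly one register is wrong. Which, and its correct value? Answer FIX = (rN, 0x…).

0: ✓ CMP  NZCV=1001
1: ✓ ADDVS  r0←0x29
2: ✓ SUBLS  r2←0x32
3: ✓ MOVMI  r0←0x2d
4: ✓ CMP  NZCV=0000
5: · MOVLT
6: ✓ MOVGE  r0←0x22
7: ✓ CMP  NZCV=0000
8: · MOVCS
9: ✓ MOVCC  r3←0xf0
10: ✓ SUBNE  r0←0x82

FIX = (r2, 0x32)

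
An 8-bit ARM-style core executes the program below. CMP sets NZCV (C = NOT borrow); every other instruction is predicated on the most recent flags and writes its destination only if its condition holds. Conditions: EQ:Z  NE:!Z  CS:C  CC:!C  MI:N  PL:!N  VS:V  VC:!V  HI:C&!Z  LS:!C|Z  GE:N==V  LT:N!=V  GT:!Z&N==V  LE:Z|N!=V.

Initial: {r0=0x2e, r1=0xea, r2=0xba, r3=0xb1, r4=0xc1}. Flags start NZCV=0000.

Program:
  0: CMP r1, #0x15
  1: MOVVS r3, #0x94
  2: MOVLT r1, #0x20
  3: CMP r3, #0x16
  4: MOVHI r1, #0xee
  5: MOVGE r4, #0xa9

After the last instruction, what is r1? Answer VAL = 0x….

VAL = 0xee

0: ✓ CMP  NZCV=1010
1: · MOVVS
2: ✓ MOVLT  r1←0x20
3: ✓ CMP  NZCV=1010
4: ✓ MOVHI  r1←0xee
5: · MOVGE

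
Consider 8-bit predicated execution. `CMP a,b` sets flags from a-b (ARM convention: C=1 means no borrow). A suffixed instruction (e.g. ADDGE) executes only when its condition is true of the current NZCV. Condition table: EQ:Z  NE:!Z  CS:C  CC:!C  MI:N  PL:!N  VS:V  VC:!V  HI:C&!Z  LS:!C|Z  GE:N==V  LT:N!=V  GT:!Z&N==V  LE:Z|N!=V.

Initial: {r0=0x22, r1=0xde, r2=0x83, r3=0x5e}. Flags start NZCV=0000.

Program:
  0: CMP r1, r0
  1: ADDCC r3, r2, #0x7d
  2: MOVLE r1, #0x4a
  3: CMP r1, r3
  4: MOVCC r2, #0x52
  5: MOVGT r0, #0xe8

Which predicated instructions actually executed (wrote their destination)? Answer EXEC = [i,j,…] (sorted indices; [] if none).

EXEC = [2,4]

0: ✓ CMP  NZCV=1010
1: · ADDCC
2: ✓ MOVLE  r1←0x4a
3: ✓ CMP  NZCV=1000
4: ✓ MOVCC  r2←0x52
5: · MOVGT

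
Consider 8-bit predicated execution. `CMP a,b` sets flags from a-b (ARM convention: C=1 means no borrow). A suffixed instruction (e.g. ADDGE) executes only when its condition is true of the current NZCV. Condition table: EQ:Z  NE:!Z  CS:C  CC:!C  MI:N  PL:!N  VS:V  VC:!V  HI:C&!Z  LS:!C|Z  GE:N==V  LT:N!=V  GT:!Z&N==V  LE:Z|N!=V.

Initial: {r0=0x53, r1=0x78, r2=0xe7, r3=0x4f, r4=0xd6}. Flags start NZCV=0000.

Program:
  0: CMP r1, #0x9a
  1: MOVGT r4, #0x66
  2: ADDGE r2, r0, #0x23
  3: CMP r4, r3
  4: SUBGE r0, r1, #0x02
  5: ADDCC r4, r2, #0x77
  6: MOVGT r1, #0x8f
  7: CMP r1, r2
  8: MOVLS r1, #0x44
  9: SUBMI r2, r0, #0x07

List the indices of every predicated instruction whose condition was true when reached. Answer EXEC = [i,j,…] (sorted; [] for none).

EXEC = [1,2,4,6]

[0] flags=1001 → (cmp)
[1] flags=1001 GT?T → r4=0x66
[2] flags=1001 GE?T → r2=0x76
[3] flags=0010 → (cmp)
[4] flags=0010 GE?T → r0=0x76
[5] flags=0010 CC?F → skip
[6] flags=0010 GT?T → r1=0x8f
[7] flags=0011 → (cmp)
[8] flags=0011 LS?F → skip
[9] flags=0011 MI?F → skip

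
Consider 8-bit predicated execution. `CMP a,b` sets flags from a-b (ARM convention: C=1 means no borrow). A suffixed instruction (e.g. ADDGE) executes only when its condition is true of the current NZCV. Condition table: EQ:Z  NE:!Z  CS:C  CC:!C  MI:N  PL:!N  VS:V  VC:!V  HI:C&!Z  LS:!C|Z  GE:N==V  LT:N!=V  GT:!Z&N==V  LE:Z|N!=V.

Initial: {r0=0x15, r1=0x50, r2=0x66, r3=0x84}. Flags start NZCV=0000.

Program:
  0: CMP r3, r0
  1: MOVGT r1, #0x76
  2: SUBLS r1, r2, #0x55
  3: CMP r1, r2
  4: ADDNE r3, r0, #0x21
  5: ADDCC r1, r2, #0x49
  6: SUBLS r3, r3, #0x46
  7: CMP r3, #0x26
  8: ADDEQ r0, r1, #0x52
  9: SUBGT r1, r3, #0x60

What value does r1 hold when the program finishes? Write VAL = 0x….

VAL = 0xaf

0: ✓ CMP  NZCV=0011
1: · MOVGT
2: · SUBLS
3: ✓ CMP  NZCV=1000
4: ✓ ADDNE  r3←0x36
5: ✓ ADDCC  r1←0xaf
6: ✓ SUBLS  r3←0xf0
7: ✓ CMP  NZCV=1010
8: · ADDEQ
9: · SUBGT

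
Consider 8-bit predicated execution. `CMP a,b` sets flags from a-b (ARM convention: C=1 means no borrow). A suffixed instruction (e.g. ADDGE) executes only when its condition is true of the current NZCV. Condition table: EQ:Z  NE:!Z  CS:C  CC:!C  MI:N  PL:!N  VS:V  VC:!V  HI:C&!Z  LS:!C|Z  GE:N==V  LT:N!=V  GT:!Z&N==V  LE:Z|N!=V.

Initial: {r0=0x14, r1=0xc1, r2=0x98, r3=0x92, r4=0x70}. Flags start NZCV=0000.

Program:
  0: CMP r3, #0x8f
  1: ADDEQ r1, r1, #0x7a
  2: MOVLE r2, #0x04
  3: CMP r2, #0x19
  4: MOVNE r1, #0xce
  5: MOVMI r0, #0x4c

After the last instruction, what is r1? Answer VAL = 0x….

[0] flags=0010 → (cmp)
[1] flags=0010 EQ?F → skip
[2] flags=0010 LE?F → skip
[3] flags=0011 → (cmp)
[4] flags=0011 NE?T → r1=0xce
[5] flags=0011 MI?F → skip

VAL = 0xce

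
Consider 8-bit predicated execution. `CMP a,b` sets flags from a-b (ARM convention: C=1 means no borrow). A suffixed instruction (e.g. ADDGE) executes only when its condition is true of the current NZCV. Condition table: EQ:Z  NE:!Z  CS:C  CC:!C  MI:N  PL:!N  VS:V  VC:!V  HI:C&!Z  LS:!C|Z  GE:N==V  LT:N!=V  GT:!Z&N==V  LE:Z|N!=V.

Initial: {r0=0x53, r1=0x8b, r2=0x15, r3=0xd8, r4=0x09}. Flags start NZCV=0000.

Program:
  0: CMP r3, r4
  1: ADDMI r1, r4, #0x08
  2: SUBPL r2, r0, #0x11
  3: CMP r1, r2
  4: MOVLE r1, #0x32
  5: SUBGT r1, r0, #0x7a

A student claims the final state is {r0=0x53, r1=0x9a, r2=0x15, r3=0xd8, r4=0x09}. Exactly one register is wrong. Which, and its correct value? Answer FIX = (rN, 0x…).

[0] flags=1010 → (cmp)
[1] flags=1010 MI?T → r1=0x11
[2] flags=1010 PL?F → skip
[3] flags=1000 → (cmp)
[4] flags=1000 LE?T → r1=0x32
[5] flags=1000 GT?F → skip

FIX = (r1, 0x32)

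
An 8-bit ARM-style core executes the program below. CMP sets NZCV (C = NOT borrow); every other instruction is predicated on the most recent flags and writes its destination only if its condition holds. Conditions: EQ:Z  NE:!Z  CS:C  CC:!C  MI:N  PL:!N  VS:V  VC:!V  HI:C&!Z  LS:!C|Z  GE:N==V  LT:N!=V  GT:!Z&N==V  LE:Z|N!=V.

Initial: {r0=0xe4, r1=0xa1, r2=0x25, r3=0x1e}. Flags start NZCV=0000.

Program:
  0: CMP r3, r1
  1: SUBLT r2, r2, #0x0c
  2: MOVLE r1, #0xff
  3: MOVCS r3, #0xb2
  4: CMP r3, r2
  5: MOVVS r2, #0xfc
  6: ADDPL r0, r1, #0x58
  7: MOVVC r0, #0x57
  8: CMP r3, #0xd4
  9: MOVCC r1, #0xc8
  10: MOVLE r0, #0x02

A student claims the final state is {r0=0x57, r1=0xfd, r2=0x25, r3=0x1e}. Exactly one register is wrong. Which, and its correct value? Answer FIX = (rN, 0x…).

[0] flags=0000 → (cmp)
[1] flags=0000 LT?F → skip
[2] flags=0000 LE?F → skip
[3] flags=0000 CS?F → skip
[4] flags=1000 → (cmp)
[5] flags=1000 VS?F → skip
[6] flags=1000 PL?F → skip
[7] flags=1000 VC?T → r0=0x57
[8] flags=0000 → (cmp)
[9] flags=0000 CC?T → r1=0xc8
[10] flags=0000 LE?F → skip

FIX = (r1, 0xc8)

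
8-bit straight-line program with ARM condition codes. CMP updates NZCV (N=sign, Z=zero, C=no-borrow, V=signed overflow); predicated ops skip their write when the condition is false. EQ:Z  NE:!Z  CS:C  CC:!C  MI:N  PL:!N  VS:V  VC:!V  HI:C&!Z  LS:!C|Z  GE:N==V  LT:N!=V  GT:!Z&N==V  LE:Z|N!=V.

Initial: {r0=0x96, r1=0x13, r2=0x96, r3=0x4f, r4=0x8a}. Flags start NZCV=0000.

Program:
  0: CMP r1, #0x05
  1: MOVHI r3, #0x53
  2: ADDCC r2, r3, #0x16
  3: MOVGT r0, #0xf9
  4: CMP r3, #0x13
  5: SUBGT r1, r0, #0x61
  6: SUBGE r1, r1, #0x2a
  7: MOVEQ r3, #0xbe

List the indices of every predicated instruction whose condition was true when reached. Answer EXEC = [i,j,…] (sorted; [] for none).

EXEC = [1,3,5,6]

0: ✓ CMP  NZCV=0010
1: ✓ MOVHI  r3←0x53
2: · ADDCC
3: ✓ MOVGT  r0←0xf9
4: ✓ CMP  NZCV=0010
5: ✓ SUBGT  r1←0x98
6: ✓ SUBGE  r1←0x6e
7: · MOVEQ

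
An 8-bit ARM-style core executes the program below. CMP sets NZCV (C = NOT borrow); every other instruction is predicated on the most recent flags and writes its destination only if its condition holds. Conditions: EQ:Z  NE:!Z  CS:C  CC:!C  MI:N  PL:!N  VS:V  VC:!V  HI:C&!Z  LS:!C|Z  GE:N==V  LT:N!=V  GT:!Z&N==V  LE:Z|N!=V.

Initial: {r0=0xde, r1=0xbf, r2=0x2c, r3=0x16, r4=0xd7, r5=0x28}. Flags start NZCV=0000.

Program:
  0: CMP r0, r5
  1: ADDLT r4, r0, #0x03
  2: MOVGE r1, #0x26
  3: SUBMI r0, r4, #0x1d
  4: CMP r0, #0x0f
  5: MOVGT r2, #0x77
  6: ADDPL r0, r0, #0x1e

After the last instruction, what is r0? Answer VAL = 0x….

VAL = 0xc4

0: ✓ CMP  NZCV=1010
1: ✓ ADDLT  r4←0xe1
2: · MOVGE
3: ✓ SUBMI  r0←0xc4
4: ✓ CMP  NZCV=1010
5: · MOVGT
6: · ADDPL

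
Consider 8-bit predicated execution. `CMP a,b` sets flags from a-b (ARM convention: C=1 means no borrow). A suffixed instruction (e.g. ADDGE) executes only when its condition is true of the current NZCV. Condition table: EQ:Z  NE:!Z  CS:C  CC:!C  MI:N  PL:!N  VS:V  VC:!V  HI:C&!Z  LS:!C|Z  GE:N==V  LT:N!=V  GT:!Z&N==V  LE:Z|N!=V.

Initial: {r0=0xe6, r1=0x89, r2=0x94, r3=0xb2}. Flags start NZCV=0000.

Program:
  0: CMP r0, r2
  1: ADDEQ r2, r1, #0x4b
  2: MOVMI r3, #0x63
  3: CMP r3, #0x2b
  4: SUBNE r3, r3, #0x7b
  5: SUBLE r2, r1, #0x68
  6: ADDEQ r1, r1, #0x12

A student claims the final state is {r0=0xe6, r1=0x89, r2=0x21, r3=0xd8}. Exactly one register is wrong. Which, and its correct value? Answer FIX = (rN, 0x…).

[0] flags=0010 → (cmp)
[1] flags=0010 EQ?F → skip
[2] flags=0010 MI?F → skip
[3] flags=1010 → (cmp)
[4] flags=1010 NE?T → r3=0x37
[5] flags=1010 LE?T → r2=0x21
[6] flags=1010 EQ?F → skip

FIX = (r3, 0x37)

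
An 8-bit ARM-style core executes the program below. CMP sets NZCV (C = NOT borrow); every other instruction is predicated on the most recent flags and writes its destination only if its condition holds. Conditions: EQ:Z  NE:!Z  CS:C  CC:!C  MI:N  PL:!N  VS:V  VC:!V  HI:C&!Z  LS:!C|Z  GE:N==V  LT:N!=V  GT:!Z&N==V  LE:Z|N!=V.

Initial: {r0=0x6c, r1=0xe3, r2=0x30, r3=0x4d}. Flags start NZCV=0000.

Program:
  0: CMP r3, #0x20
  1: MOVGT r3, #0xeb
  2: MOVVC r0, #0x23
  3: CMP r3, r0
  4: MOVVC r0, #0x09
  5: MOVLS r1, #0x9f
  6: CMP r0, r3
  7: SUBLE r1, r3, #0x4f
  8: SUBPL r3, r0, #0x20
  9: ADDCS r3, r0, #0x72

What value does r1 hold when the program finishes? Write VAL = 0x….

[0] flags=0010 → (cmp)
[1] flags=0010 GT?T → r3=0xeb
[2] flags=0010 VC?T → r0=0x23
[3] flags=1010 → (cmp)
[4] flags=1010 VC?T → r0=0x09
[5] flags=1010 LS?F → skip
[6] flags=0000 → (cmp)
[7] flags=0000 LE?F → skip
[8] flags=0000 PL?T → r3=0xe9
[9] flags=0000 CS?F → skip

VAL = 0xe3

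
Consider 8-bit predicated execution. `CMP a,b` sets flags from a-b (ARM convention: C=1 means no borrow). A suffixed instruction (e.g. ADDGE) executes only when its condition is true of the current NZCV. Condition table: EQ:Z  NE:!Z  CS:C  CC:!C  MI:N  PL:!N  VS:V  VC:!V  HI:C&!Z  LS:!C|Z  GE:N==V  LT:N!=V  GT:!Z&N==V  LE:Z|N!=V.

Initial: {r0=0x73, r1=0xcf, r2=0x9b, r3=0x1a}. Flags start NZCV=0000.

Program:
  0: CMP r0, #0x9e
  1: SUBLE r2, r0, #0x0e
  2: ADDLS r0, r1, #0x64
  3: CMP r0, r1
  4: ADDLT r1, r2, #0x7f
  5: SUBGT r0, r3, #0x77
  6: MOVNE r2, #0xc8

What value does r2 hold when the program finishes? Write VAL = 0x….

VAL = 0xc8

0: ✓ CMP  NZCV=1001
1: · SUBLE
2: ✓ ADDLS  r0←0x33
3: ✓ CMP  NZCV=0000
4: · ADDLT
5: ✓ SUBGT  r0←0xa3
6: ✓ MOVNE  r2←0xc8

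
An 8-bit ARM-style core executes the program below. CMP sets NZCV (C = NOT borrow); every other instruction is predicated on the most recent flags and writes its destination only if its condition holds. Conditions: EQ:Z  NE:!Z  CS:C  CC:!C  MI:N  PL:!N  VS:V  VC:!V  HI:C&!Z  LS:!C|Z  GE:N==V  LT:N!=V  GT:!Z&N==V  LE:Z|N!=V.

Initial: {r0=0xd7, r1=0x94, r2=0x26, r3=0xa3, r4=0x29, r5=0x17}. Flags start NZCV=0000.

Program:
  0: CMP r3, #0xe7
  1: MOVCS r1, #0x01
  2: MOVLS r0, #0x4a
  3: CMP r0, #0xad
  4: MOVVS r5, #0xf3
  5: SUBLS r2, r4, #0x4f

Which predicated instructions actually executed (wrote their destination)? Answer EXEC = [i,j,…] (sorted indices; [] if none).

EXEC = [2,4,5]

[0] flags=1000 → (cmp)
[1] flags=1000 CS?F → skip
[2] flags=1000 LS?T → r0=0x4a
[3] flags=1001 → (cmp)
[4] flags=1001 VS?T → r5=0xf3
[5] flags=1001 LS?T → r2=0xda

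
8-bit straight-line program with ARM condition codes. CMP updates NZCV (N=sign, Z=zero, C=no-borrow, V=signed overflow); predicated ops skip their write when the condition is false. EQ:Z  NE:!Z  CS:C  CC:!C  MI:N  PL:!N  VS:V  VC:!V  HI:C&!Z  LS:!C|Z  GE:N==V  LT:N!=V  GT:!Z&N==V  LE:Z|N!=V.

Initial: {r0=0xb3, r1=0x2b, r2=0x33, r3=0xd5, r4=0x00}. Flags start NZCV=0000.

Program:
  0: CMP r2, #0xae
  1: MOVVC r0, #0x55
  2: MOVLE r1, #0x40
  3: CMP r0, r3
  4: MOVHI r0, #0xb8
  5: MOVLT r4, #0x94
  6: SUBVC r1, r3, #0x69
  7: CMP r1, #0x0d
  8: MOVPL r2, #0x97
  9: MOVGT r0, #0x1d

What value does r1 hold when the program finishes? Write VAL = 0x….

VAL = 0x6c

[0] flags=1001 → (cmp)
[1] flags=1001 VC?F → skip
[2] flags=1001 LE?F → skip
[3] flags=1000 → (cmp)
[4] flags=1000 HI?F → skip
[5] flags=1000 LT?T → r4=0x94
[6] flags=1000 VC?T → r1=0x6c
[7] flags=0010 → (cmp)
[8] flags=0010 PL?T → r2=0x97
[9] flags=0010 GT?T → r0=0x1d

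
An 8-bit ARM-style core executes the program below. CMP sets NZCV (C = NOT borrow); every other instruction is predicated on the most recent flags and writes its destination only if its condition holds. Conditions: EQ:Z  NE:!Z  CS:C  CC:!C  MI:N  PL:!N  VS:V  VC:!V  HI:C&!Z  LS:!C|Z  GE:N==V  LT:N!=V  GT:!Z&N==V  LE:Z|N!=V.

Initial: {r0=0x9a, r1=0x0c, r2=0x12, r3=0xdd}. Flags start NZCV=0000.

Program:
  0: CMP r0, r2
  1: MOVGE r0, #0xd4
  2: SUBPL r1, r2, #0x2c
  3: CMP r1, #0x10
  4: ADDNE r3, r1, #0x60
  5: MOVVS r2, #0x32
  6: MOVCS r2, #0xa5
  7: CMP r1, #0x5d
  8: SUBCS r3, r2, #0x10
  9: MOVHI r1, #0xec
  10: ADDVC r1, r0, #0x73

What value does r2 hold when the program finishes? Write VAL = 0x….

0: ✓ CMP  NZCV=1010
1: · MOVGE
2: · SUBPL
3: ✓ CMP  NZCV=1000
4: ✓ ADDNE  r3←0x6c
5: · MOVVS
6: · MOVCS
7: ✓ CMP  NZCV=1000
8: · SUBCS
9: · MOVHI
10: ✓ ADDVC  r1←0x0d

VAL = 0x12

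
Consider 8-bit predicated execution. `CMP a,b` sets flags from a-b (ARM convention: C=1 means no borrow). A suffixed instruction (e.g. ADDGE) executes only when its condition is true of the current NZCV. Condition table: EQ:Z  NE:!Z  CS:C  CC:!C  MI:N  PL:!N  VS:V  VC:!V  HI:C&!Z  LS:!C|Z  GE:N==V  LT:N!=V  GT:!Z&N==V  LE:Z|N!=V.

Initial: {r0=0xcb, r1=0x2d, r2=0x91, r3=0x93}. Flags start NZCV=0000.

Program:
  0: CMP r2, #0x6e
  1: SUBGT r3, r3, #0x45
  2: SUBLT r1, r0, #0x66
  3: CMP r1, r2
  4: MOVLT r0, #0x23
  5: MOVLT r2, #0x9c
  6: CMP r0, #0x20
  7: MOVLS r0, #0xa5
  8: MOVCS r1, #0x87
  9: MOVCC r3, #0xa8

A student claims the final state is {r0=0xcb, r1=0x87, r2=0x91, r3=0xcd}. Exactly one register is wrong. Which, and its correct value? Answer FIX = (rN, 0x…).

FIX = (r3, 0x93)

[0] flags=0011 → (cmp)
[1] flags=0011 GT?F → skip
[2] flags=0011 LT?T → r1=0x65
[3] flags=1001 → (cmp)
[4] flags=1001 LT?F → skip
[5] flags=1001 LT?F → skip
[6] flags=1010 → (cmp)
[7] flags=1010 LS?F → skip
[8] flags=1010 CS?T → r1=0x87
[9] flags=1010 CC?F → skip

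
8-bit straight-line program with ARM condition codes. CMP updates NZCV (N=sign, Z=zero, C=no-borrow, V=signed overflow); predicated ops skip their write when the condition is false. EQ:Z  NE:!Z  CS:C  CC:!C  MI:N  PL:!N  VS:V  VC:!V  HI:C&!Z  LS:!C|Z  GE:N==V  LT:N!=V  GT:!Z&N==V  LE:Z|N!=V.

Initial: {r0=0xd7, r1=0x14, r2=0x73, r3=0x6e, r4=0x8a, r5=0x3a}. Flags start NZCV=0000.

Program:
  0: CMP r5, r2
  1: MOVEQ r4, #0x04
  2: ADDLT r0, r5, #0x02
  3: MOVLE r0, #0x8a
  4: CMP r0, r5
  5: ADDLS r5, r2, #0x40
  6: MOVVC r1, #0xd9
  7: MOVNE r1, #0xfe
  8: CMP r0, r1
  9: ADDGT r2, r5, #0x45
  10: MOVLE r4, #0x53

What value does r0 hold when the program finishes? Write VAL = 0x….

VAL = 0x8a

0: ✓ CMP  NZCV=1000
1: · MOVEQ
2: ✓ ADDLT  r0←0x3c
3: ✓ MOVLE  r0←0x8a
4: ✓ CMP  NZCV=0011
5: · ADDLS
6: · MOVVC
7: ✓ MOVNE  r1←0xfe
8: ✓ CMP  NZCV=1000
9: · ADDGT
10: ✓ MOVLE  r4←0x53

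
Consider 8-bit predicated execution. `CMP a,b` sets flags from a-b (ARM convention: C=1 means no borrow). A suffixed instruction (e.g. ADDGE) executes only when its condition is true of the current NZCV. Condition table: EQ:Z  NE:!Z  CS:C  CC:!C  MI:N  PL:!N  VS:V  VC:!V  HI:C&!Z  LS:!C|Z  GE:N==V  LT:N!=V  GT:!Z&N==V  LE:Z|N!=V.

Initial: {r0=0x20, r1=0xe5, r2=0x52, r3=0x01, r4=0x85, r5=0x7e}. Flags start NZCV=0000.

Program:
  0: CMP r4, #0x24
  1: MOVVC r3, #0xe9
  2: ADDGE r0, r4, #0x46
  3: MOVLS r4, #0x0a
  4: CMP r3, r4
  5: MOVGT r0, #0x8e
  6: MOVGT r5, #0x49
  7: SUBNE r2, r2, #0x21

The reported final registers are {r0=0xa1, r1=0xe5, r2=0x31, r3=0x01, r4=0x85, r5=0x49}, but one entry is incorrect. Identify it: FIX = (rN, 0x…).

FIX = (r0, 0x8e)

0: ✓ CMP  NZCV=0011
1: · MOVVC
2: · ADDGE
3: · MOVLS
4: ✓ CMP  NZCV=0000
5: ✓ MOVGT  r0←0x8e
6: ✓ MOVGT  r5←0x49
7: ✓ SUBNE  r2←0x31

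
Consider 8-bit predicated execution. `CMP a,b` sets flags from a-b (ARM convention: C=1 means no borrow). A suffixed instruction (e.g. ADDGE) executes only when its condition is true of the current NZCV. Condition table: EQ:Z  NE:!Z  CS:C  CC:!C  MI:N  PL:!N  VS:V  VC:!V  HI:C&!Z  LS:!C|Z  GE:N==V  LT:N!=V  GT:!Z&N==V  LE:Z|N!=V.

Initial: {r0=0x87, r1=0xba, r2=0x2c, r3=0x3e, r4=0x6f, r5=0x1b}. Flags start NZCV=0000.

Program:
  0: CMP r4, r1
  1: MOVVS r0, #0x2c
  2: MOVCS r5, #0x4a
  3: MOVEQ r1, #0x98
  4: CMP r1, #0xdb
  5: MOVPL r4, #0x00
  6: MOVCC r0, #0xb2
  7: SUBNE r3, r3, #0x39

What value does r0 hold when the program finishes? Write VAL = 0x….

VAL = 0xb2

[0] flags=1001 → (cmp)
[1] flags=1001 VS?T → r0=0x2c
[2] flags=1001 CS?F → skip
[3] flags=1001 EQ?F → skip
[4] flags=1000 → (cmp)
[5] flags=1000 PL?F → skip
[6] flags=1000 CC?T → r0=0xb2
[7] flags=1000 NE?T → r3=0x05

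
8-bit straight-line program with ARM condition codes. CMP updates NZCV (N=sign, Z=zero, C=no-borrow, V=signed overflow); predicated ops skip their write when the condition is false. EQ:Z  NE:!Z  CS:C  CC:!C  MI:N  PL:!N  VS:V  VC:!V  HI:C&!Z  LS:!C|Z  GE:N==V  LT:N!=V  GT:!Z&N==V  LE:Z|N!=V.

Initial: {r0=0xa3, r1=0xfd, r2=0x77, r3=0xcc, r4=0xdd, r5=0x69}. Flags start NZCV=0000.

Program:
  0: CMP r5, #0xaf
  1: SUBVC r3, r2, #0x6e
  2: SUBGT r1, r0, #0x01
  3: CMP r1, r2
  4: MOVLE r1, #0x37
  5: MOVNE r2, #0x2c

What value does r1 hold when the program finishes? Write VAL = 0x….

VAL = 0x37

[0] flags=1001 → (cmp)
[1] flags=1001 VC?F → skip
[2] flags=1001 GT?T → r1=0xa2
[3] flags=0011 → (cmp)
[4] flags=0011 LE?T → r1=0x37
[5] flags=0011 NE?T → r2=0x2c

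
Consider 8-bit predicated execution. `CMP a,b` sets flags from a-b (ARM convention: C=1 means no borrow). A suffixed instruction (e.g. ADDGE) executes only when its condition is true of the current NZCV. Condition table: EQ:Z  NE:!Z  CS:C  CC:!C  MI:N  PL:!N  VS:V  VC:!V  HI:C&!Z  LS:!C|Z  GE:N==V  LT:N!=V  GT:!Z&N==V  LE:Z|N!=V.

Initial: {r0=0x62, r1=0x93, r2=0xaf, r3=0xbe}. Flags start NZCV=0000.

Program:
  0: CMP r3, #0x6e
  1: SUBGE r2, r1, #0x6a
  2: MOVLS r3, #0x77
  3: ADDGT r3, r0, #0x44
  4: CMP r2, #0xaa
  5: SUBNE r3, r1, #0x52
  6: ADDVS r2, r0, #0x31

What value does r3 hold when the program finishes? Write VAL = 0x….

[0] flags=0011 → (cmp)
[1] flags=0011 GE?F → skip
[2] flags=0011 LS?F → skip
[3] flags=0011 GT?F → skip
[4] flags=0010 → (cmp)
[5] flags=0010 NE?T → r3=0x41
[6] flags=0010 VS?F → skip

VAL = 0x41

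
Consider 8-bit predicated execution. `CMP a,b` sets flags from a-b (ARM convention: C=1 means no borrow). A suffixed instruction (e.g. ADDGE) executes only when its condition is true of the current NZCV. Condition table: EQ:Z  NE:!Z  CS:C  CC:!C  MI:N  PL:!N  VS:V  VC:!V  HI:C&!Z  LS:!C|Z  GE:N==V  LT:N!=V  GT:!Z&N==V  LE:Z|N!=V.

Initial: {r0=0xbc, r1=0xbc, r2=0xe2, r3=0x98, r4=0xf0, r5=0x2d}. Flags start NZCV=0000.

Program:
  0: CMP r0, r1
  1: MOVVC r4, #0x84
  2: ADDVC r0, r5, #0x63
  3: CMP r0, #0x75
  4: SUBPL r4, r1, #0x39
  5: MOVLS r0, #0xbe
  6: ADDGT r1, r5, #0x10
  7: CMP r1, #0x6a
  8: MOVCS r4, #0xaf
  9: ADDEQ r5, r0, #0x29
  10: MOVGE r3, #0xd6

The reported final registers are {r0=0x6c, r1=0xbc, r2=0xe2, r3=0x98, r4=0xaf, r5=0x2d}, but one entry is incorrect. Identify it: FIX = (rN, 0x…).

[0] flags=0110 → (cmp)
[1] flags=0110 VC?T → r4=0x84
[2] flags=0110 VC?T → r0=0x90
[3] flags=0011 → (cmp)
[4] flags=0011 PL?T → r4=0x83
[5] flags=0011 LS?F → skip
[6] flags=0011 GT?F → skip
[7] flags=0011 → (cmp)
[8] flags=0011 CS?T → r4=0xaf
[9] flags=0011 EQ?F → skip
[10] flags=0011 GE?F → skip

FIX = (r0, 0x90)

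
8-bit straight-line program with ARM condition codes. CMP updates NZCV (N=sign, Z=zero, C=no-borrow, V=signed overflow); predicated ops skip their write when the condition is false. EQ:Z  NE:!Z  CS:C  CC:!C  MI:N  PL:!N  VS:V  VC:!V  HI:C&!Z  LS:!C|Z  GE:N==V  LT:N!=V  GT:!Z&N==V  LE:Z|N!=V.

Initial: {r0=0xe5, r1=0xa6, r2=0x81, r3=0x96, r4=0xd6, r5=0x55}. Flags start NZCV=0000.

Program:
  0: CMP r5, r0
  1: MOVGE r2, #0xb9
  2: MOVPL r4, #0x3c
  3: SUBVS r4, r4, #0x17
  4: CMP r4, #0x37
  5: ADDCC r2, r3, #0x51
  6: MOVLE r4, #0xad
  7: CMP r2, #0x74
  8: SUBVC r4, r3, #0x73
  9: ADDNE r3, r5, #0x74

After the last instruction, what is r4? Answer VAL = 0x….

[0] flags=0000 → (cmp)
[1] flags=0000 GE?T → r2=0xb9
[2] flags=0000 PL?T → r4=0x3c
[3] flags=0000 VS?F → skip
[4] flags=0010 → (cmp)
[5] flags=0010 CC?F → skip
[6] flags=0010 LE?F → skip
[7] flags=0011 → (cmp)
[8] flags=0011 VC?F → skip
[9] flags=0011 NE?T → r3=0xc9

VAL = 0x3c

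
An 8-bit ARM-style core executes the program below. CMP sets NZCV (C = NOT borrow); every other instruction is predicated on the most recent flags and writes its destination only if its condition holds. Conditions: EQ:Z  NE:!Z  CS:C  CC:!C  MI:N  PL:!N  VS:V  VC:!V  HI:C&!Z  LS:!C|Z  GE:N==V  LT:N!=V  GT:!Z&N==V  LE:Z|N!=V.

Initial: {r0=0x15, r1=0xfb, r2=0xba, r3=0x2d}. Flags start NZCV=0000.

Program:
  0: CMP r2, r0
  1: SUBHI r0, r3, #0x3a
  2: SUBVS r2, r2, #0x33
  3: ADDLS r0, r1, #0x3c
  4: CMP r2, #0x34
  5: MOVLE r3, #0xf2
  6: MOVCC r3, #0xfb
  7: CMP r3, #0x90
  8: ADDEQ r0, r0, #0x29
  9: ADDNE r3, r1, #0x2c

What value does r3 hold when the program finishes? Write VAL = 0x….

0: ✓ CMP  NZCV=1010
1: ✓ SUBHI  r0←0xf3
2: · SUBVS
3: · ADDLS
4: ✓ CMP  NZCV=1010
5: ✓ MOVLE  r3←0xf2
6: · MOVCC
7: ✓ CMP  NZCV=0010
8: · ADDEQ
9: ✓ ADDNE  r3←0x27

VAL = 0x27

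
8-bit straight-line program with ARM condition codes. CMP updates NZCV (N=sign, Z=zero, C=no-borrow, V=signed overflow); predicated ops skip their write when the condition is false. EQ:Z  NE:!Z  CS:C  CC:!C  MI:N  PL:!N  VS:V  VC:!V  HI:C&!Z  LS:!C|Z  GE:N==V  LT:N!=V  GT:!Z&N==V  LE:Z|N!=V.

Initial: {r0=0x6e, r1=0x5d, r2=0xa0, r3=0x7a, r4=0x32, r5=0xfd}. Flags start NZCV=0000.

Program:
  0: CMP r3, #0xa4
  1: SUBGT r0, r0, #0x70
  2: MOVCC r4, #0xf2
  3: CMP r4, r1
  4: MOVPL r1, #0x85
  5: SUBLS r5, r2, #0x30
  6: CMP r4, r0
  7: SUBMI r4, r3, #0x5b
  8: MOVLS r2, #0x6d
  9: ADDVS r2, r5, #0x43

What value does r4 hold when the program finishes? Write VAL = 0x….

VAL = 0x1f

0: ✓ CMP  NZCV=1001
1: ✓ SUBGT  r0←0xfe
2: ✓ MOVCC  r4←0xf2
3: ✓ CMP  NZCV=1010
4: · MOVPL
5: · SUBLS
6: ✓ CMP  NZCV=1000
7: ✓ SUBMI  r4←0x1f
8: ✓ MOVLS  r2←0x6d
9: · ADDVS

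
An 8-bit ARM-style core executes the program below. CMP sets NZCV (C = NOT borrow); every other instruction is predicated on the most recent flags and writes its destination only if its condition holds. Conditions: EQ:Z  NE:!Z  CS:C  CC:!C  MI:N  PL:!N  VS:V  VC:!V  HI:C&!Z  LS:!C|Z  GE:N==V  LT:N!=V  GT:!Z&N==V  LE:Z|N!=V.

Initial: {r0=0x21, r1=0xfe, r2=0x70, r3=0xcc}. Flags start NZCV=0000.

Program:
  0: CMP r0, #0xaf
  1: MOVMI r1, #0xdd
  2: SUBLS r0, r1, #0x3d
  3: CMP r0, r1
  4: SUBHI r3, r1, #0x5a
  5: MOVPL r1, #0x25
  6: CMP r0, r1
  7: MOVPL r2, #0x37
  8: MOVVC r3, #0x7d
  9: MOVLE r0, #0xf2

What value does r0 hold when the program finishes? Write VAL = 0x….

0: ✓ CMP  NZCV=0000
1: · MOVMI
2: ✓ SUBLS  r0←0xc1
3: ✓ CMP  NZCV=1000
4: · SUBHI
5: · MOVPL
6: ✓ CMP  NZCV=1000
7: · MOVPL
8: ✓ MOVVC  r3←0x7d
9: ✓ MOVLE  r0←0xf2

VAL = 0xf2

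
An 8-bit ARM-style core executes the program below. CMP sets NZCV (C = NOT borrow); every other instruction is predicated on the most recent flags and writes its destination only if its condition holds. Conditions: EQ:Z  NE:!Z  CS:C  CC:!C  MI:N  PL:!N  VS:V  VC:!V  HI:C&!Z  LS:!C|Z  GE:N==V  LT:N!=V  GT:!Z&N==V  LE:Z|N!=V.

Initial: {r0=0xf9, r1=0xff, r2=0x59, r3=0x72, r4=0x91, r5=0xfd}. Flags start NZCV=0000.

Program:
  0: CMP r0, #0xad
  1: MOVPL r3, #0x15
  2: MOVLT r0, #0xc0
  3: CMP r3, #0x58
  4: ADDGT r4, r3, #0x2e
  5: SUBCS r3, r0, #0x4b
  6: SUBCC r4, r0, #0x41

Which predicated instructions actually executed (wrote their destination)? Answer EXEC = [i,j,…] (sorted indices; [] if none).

0: ✓ CMP  NZCV=0010
1: ✓ MOVPL  r3←0x15
2: · MOVLT
3: ✓ CMP  NZCV=1000
4: · ADDGT
5: · SUBCS
6: ✓ SUBCC  r4←0xb8

EXEC = [1,6]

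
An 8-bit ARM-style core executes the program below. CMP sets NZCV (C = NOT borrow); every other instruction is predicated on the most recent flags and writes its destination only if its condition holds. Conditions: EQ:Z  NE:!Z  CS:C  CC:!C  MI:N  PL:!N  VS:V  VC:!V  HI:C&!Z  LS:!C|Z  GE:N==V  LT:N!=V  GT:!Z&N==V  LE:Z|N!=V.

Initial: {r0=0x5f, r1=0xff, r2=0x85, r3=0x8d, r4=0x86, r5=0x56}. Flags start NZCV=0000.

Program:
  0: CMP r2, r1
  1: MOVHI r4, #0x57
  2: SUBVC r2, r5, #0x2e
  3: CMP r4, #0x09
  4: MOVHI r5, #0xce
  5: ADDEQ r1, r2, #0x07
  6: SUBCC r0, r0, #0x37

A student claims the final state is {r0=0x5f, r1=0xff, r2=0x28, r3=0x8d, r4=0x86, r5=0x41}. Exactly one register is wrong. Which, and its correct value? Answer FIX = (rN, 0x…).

0: ✓ CMP  NZCV=1000
1: · MOVHI
2: ✓ SUBVC  r2←0x28
3: ✓ CMP  NZCV=0011
4: ✓ MOVHI  r5←0xce
5: · ADDEQ
6: · SUBCC

FIX = (r5, 0xce)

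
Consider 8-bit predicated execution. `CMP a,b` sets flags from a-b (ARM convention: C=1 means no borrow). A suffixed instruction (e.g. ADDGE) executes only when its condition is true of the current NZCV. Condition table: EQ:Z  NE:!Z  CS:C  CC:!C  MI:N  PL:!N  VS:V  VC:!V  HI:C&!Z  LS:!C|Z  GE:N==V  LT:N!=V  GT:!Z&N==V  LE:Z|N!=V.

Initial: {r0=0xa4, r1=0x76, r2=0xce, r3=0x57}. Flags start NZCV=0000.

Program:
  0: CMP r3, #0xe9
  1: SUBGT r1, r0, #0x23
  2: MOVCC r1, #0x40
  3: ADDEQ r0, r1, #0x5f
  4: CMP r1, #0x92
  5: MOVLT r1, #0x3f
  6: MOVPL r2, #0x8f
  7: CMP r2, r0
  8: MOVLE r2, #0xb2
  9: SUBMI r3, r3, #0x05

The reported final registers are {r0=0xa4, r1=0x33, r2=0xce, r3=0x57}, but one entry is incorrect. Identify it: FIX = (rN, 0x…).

0: ✓ CMP  NZCV=0000
1: ✓ SUBGT  r1←0x81
2: ✓ MOVCC  r1←0x40
3: · ADDEQ
4: ✓ CMP  NZCV=1001
5: · MOVLT
6: · MOVPL
7: ✓ CMP  NZCV=0010
8: · MOVLE
9: · SUBMI

FIX = (r1, 0x40)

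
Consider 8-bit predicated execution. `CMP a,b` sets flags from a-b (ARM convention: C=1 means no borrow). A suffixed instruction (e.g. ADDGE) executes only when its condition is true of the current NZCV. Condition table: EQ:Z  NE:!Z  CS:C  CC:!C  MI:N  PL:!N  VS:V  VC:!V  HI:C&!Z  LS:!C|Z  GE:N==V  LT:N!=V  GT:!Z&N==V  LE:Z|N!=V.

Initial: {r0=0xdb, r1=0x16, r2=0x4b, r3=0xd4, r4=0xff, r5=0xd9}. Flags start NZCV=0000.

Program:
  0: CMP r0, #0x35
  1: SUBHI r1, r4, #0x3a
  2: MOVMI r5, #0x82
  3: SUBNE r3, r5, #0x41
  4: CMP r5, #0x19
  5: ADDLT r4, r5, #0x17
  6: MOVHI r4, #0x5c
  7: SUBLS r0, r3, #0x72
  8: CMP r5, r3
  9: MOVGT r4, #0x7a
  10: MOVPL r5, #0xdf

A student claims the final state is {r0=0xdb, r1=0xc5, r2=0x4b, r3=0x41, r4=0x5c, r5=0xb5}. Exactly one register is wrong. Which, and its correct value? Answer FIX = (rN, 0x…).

FIX = (r5, 0xdf)

[0] flags=1010 → (cmp)
[1] flags=1010 HI?T → r1=0xc5
[2] flags=1010 MI?T → r5=0x82
[3] flags=1010 NE?T → r3=0x41
[4] flags=0011 → (cmp)
[5] flags=0011 LT?T → r4=0x99
[6] flags=0011 HI?T → r4=0x5c
[7] flags=0011 LS?F → skip
[8] flags=0011 → (cmp)
[9] flags=0011 GT?F → skip
[10] flags=0011 PL?T → r5=0xdf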